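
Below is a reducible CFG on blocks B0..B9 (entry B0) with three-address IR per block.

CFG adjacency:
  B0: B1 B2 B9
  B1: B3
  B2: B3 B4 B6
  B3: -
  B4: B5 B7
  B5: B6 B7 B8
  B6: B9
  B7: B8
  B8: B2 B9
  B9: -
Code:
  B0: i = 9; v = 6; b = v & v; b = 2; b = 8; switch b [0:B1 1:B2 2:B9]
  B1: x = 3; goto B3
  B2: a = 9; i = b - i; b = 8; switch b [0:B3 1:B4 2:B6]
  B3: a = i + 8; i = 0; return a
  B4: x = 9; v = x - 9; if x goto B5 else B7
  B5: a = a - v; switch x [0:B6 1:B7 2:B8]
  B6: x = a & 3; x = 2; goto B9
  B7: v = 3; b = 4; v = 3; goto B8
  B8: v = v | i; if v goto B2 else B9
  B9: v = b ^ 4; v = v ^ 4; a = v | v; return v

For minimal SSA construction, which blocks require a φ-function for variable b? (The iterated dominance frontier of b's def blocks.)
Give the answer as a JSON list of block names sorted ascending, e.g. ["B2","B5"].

idom tree: B1←B0 B2←B0 B3←B0 B4←B2 B5←B4 B6←B2 B7←B4 B8←B4 B9←B0
Dom∩ at merges:
  B2: preds {B0,B8}: {B0} ∩ {B0,B2,B4,B8} = {B0}; idom=B0
  B3: preds {B1,B2}: {B0,B1} ∩ {B0,B2} = {B0}; idom=B0
  B6: preds {B2,B5}: {B0,B2} ∩ {B0,B2,B4,B5} = {B0,B2}; idom=B2
  B7: preds {B4,B5}: {B0,B2,B4} ∩ {B0,B2,B4,B5} = {B0,B2,B4}; idom=B4
  B8: preds {B5,B7}: {B0,B2,B4,B5} ∩ {B0,B2,B4,B7} = {B0,B2,B4}; idom=B4
  B9: preds {B0,B6,B8}: {B0} ∩ {B0,B2,B6} ∩ {B0,B2,B4,B8} = {B0}; idom=B0

DF derivation:
  join B2 pred B0: · stop@B0
  join B2 pred B8: B8→B4→B2 stop@B0
  join B3 pred B1: B1 stop@B0
  join B3 pred B2: B2 stop@B0
  join B6 pred B2: · stop@B2
  join B6 pred B5: B5→B4 stop@B2
  join B7 pred B4: · stop@B4
  join B7 pred B5: B5 stop@B4
  join B8 pred B5: B5 stop@B4
  join B8 pred B7: B7 stop@B4
  join B9 pred B0: · stop@B0
  join B9 pred B6: B6→B2 stop@B0
  join B9 pred B8: B8→B4→B2 stop@B0
  DF(B0)=∅
  DF(B1)={B3}
  DF(B2)={B2,B3,B9}
  DF(B3)=∅
  DF(B4)={B2,B6,B9}
  DF(B5)={B6,B7,B8}
  DF(B6)={B9}
  DF(B7)={B8}
  DF(B8)={B2,B9}
  DF(B9)=∅

φ for b: defs {B0,B2,B7}
  DF⁺ = {B2,B3,B8,B9}

Answer: ["B2", "B3", "B8", "B9"]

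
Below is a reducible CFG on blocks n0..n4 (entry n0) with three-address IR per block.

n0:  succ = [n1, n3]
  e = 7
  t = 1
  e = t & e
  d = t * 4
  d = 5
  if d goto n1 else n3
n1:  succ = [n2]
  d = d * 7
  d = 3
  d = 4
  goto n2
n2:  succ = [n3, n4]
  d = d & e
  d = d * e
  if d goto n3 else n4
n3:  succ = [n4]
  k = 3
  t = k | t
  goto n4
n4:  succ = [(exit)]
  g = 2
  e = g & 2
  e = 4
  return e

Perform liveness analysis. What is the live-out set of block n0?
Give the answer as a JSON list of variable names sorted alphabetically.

Answer: ["d", "e", "t"]

Working:
Block summaries:
  n0 def {d,e,t} use ∅
  n1 def {d} use {d}
  n2 def {d} use {d,e}
  n3 def {k,t} use {t}
  n4 def {e,g} use ∅

Live sets:
  n0: in=∅ out={d,e,t}
  n1: in={d,e,t} out={d,e,t}
  n2: in={d,e,t} out={t}
  n3: in={t} out=∅
  n4: in=∅ out=∅

live-out(n0) = ["d", "e", "t"]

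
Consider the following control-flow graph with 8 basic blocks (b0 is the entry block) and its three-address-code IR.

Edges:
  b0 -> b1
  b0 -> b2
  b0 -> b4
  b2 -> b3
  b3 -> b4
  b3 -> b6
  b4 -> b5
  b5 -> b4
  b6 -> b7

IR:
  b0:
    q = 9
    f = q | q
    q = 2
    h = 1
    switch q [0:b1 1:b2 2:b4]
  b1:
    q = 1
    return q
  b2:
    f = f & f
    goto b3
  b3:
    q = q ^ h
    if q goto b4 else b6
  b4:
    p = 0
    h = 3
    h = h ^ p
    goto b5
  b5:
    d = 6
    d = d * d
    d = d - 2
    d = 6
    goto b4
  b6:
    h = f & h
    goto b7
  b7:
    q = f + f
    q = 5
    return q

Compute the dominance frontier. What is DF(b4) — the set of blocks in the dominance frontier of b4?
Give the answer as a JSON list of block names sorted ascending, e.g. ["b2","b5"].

Answer: ["b4"]

Working:
idom tree: b1←b0 b2←b0 b3←b2 b4←b0 b5←b4 b6←b3 b7←b6
Dom at joins:
  b4: preds {b0,b3,b5}: {b0} ∩ {b0,b2,b3} ∩ {b0,b4,b5} = {b0}; idom=b0

DF derivation:
  join b4 pred b0: · stop@b0
  join b4 pred b3: b3→b2 stop@b0
  join b4 pred b5: b5→b4 stop@b0
  b0 → ∅
  b1 → ∅
  b2 → {b4}
  b3 → {b4}
  b4 → {b4}
  b5 → {b4}
  b6 → ∅
  b7 → ∅

DF(b4) = ["b4"]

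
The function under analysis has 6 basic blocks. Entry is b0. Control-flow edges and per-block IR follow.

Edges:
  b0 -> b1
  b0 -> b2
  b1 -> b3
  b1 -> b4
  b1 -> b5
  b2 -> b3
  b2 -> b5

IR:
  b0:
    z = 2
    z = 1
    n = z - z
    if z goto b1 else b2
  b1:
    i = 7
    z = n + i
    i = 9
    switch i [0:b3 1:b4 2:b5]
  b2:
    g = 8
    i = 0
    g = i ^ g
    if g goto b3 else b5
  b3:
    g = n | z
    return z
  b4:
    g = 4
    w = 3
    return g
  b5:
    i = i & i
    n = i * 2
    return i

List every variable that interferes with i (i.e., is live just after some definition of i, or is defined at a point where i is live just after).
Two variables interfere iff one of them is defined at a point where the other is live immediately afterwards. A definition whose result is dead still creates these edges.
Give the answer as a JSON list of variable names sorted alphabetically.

Block summaries:
  b0: def={n,z} ue=∅
  b1: def={i,z} ue={n}
  b2: def={g,i} ue=∅
  b3: def={g} ue={n,z}
  b4: def={g,w} ue=∅
  b5: def={i,n} ue={i}

Backward fixpoint:
  b0: in=∅ out={n,z}
  b1: in={n} out={i,n,z}
  b2: in={n,z} out={i,n,z}
  b3: in={n,z} out=∅
  b4: in=∅ out=∅
  b5: in={i} out=∅

Conflict graph:
  g — {i,n,w,z}
  i — {g,n,z}
  n — {g,i,z}
  w — {g}
  z — {g,i,n}

N(i) = ["g", "n", "z"]

Answer: ["g", "n", "z"]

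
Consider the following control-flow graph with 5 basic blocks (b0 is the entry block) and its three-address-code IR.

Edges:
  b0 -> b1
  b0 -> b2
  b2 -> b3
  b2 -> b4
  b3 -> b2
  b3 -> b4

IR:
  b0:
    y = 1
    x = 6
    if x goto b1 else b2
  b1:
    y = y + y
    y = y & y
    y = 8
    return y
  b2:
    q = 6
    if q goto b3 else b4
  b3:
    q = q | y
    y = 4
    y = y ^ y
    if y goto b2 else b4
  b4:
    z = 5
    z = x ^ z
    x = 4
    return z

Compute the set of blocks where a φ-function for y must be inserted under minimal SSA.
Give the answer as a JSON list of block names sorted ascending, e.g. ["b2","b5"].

Answer: ["b2", "b4"]

Analysis:
idom tree: b1←b0 b2←b0 b3←b2 b4←b2
Join-block Dom:
  b2: preds {b0,b3}: {b0} ∩ {b0,b2,b3} = {b0}; idom=b0
  b4: preds {b2,b3}: {b0,b2} ∩ {b0,b2,b3} = {b0,b2}; idom=b2

DF derivation:
  join b2 pred b0: · stop@b0
  join b2 pred b3: b3→b2 stop@b0
  join b4 pred b2: · stop@b2
  join b4 pred b3: b3 stop@b2
  DF(b0)=∅
  DF(b1)=∅
  DF(b2)={b2}
  DF(b3)={b2,b4}
  DF(b4)=∅

φ for y: defs {b0,b1,b3}
  DF⁺ = {b2,b4}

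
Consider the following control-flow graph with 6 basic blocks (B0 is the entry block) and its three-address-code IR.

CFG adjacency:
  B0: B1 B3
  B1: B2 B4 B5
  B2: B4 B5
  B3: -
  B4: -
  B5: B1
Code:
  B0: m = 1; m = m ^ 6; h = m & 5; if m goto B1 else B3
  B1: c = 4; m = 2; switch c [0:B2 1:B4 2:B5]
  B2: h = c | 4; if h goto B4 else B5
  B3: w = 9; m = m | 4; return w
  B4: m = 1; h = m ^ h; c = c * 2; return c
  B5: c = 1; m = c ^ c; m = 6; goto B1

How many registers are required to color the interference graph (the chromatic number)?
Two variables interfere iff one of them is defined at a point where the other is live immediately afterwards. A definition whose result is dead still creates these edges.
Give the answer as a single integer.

Answer: 3

Analysis:
def/use:
  B0 def {h,m} use ∅
  B1 def {c,m} use ∅
  B2 def {h} use {c}
  B3 def {m,w} use {m}
  B4 def {c,h,m} use {c,h}
  B5 def {c,m} use ∅

Live sets:
  live B0: ∅→{h,m}
  live B1: {h}→{c,h}
  live B2: {c}→{c,h}
  live B3: {m}→∅
  live B4: {c,h}→∅
  live B5: {h}→{h}

Interfere edges:
  c↔{h,m}
  h↔{c,m}
  m↔{c,h,w}
  w↔{m}

Colouring:
  clique {c,h,m} ⇒ need ≥ 3
  assign c→c1 h→c2 m→c0 w→c1 — no edge inside a register ⇒ χ ≤ 3
  χ = 3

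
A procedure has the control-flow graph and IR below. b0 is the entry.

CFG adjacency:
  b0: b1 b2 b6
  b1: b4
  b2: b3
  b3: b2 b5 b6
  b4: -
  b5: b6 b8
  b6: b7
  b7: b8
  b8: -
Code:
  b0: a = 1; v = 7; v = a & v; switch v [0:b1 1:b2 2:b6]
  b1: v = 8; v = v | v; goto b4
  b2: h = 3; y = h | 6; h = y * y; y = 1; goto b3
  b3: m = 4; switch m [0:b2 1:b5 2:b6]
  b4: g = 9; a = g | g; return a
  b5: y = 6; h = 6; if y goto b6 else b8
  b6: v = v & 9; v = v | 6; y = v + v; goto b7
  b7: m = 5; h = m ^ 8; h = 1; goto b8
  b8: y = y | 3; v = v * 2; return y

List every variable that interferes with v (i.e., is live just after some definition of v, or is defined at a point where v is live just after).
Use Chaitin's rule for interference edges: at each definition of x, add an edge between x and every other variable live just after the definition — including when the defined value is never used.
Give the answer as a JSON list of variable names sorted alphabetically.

Answer: ["a", "h", "m", "y"]

Working:
Block summaries:
  b0: def={a,v} ue=∅
  b1: def={v} ue=∅
  b2: def={h,y} ue=∅
  b3: def={m} ue=∅
  b4: def={a,g} ue=∅
  b5: def={h,y} ue=∅
  b6: def={v,y} ue={v}
  b7: def={h,m} ue=∅
  b8: def={v,y} ue={v,y}

Backward fixpoint:
  live b0: ∅→{v}
  live b1: ∅→∅
  live b2: {v}→{v}
  live b3: {v}→{v}
  live b4: ∅→∅
  live b5: {v}→{v,y}
  live b6: {v}→{v,y}
  live b7: {v,y}→{v,y}
  live b8: {v,y}→∅

Conflict graph:
  a: {v}
  g: ∅
  h: {v,y}
  m: {v,y}
  v: {a,h,m,y}
  y: {h,m,v}

N(v) = ["a", "h", "m", "y"]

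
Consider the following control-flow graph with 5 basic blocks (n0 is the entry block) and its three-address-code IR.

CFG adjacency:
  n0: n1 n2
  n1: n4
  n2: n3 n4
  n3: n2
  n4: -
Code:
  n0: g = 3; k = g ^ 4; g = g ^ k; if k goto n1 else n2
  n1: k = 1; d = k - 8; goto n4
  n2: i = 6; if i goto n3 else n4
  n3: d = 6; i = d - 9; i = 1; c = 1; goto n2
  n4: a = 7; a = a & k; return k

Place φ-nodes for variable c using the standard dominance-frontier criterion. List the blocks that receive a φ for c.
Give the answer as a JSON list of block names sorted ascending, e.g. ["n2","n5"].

idom tree: n1←n0 n2←n0 n3←n2 n4←n0
Dom∩ at merges:
  n2: preds {n0,n3}: {n0} ∩ {n0,n2,n3} = {n0}; idom=n0
  n4: preds {n1,n2}: {n0,n1} ∩ {n0,n2} = {n0}; idom=n0

DF walk-up:
  join n2 pred n0: · stop@n0
  join n2 pred n3: n3→n2 stop@n0
  join n4 pred n1: n1 stop@n0
  join n4 pred n2: n2 stop@n0
  n0: DF=∅
  n1: DF={n4}
  n2: DF={n2,n4}
  n3: DF={n2}
  n4: DF=∅

φ for c: defs {n3}
  DF⁺ = {n2,n4}

Answer: ["n2", "n4"]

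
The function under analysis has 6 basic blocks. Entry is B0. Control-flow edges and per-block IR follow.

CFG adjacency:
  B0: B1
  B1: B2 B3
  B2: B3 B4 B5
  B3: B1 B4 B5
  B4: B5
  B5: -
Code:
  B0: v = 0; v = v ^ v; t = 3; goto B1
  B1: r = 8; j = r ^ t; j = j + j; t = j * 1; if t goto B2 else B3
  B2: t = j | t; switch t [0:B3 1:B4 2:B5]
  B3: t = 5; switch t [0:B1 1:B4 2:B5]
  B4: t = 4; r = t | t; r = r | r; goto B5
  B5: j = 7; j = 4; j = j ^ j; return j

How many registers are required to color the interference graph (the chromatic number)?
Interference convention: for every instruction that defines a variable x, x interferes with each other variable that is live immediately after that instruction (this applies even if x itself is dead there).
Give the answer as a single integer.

Answer: 2

Derivation:
Per-block:
  B0: {t,v} / ∅
  B1: {j,r,t} / {t}
  B2: {t} / {j,t}
  B3: {t} / ∅
  B4: {r,t} / ∅
  B5: {j} / ∅

Backward fixpoint:
  B0 li=∅ lo={t}
  B1 li={t} lo={j,t}
  B2 li={j,t} lo=∅
  B3 li=∅ lo={t}
  B4 li=∅ lo=∅
  B5 li=∅ lo=∅

Interfere edges:
  j↔{t}
  r↔{t}
  t↔{j,r}
  v↔∅

Chromatic number:
  {j,t} pairwise interfere (2-clique) ⇒ χ ≥ 2
  assign j→R1 r→R1 t→R0 v→R0 — no edge inside a register ⇒ χ ≤ 2
  χ = 2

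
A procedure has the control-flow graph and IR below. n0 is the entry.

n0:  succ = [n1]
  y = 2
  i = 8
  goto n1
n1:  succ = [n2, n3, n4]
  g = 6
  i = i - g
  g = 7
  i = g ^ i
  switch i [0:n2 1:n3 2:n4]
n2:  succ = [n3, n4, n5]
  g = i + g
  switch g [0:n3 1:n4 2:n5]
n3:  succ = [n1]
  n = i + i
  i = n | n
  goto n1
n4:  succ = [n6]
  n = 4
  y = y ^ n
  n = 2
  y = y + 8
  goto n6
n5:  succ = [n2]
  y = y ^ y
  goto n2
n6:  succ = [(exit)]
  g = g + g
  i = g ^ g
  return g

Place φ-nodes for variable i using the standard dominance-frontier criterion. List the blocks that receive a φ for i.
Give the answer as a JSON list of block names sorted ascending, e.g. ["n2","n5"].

idom tree: n1←n0 n2←n1 n3←n1 n4←n1 n5←n2 n6←n4
Dom at joins:
  n1: preds {n0,n3}: {n0} ∩ {n0,n1,n3} = {n0}; idom=n0
  n2: preds {n1,n5}: {n0,n1} ∩ {n0,n1,n2,n5} = {n0,n1}; idom=n1
  n3: preds {n1,n2}: {n0,n1} ∩ {n0,n1,n2} = {n0,n1}; idom=n1
  n4: preds {n1,n2}: {n0,n1} ∩ {n0,n1,n2} = {n0,n1}; idom=n1

DF derivation:
  join n1 pred n0: · stop@n0
  join n1 pred n3: n3→n1 stop@n0
  join n2 pred n1: · stop@n1
  join n2 pred n5: n5→n2 stop@n1
  join n3 pred n1: · stop@n1
  join n3 pred n2: n2 stop@n1
  join n4 pred n1: · stop@n1
  join n4 pred n2: n2 stop@n1
  n0: DF=∅
  n1: DF={n1}
  n2: DF={n2,n3,n4}
  n3: DF={n1}
  n4: DF=∅
  n5: DF={n2}
  n6: DF=∅

φ for i: defs {n0,n1,n3,n6}
  DF⁺ = {n1}

Answer: ["n1"]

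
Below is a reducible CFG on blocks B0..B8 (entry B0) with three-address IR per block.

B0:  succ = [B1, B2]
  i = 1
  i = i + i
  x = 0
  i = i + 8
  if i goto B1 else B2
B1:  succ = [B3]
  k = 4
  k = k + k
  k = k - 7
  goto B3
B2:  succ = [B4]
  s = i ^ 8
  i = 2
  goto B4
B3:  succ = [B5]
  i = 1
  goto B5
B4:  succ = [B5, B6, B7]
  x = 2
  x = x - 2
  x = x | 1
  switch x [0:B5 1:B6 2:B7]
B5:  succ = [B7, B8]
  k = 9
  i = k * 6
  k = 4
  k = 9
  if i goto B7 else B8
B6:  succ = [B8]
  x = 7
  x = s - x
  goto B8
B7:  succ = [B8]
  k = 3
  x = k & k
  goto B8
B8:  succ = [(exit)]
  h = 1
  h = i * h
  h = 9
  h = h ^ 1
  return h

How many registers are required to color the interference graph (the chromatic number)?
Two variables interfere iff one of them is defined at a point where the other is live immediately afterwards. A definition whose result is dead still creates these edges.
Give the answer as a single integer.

Per-block:
  B0: def={i,x} ue=∅
  B1: def={k} ue=∅
  B2: def={i,s} ue={i}
  B3: def={i} ue=∅
  B4: def={x} ue=∅
  B5: def={i,k} ue=∅
  B6: def={x} ue={s}
  B7: def={k,x} ue=∅
  B8: def={h} ue={i}

Live sets:
  B0: in=∅ out={i}
  B1: in=∅ out=∅
  B2: in={i} out={i,s}
  B3: in=∅ out=∅
  B4: in={i,s} out={i,s}
  B5: in=∅ out={i}
  B6: in={i,s} out={i}
  B7: in={i} out={i}
  B8: in={i} out=∅

Interference:
  h↔{i}
  i↔{h,k,s,x}
  k↔{i}
  s↔{i,x}
  x↔{i,s}

Chromatic number:
  {i,s,x} pairwise interfere (3-clique) ⇒ χ ≥ 3
  3-colouring: c0={i}  c1={h,k,s}  c2={x}
  χ = 3

Answer: 3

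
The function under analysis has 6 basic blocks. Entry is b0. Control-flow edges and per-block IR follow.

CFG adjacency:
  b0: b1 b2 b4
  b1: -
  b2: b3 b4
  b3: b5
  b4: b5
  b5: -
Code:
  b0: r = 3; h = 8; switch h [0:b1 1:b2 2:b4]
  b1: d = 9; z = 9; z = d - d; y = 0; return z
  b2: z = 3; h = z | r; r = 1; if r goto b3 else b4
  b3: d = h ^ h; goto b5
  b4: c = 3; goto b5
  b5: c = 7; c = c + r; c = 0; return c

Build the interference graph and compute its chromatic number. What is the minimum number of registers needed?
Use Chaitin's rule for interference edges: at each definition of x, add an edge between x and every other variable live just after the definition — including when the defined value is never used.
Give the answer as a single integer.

def/use:
  b0 def {h,r} use ∅
  b1 def {d,y,z} use ∅
  b2 def {h,r,z} use {r}
  b3 def {d} use {h}
  b4 def {c} use ∅
  b5 def {c} use {r}

Liveness:
  live b0: ∅→{r}
  live b1: ∅→∅
  live b2: {r}→{h,r}
  live b3: {h,r}→{r}
  live b4: {r}→{r}
  live b5: {r}→∅

Interference:
  c: {r}
  d: {r,z}
  h: {r}
  r: {c,d,h,z}
  y: {z}
  z: {d,r,y}

Chromatic number:
  {d,r,z} pairwise interfere (3-clique) ⇒ χ ≥ 3
  3-colouring: c0={r,y}  c1={c,h,z}  c2={d}
  χ = 3

Answer: 3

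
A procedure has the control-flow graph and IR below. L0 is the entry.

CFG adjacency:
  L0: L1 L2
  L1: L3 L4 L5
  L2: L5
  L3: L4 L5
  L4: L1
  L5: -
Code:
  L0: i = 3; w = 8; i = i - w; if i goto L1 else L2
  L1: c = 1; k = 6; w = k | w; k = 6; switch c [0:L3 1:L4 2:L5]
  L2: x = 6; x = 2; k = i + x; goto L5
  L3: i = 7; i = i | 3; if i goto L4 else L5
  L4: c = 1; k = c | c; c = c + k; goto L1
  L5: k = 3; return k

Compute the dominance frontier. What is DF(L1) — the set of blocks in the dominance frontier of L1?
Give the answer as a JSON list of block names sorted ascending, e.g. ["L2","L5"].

Answer: ["L1", "L5"]

Derivation:
idom tree: L1←L0 L2←L0 L3←L1 L4←L1 L5←L0
Dom at joins:
  L1: preds {L0,L4}: {L0} ∩ {L0,L1,L4} = {L0}; idom=L0
  L4: preds {L1,L3}: {L0,L1} ∩ {L0,L1,L3} = {L0,L1}; idom=L1
  L5: preds {L1,L2,L3}: {L0,L1} ∩ {L0,L2} ∩ {L0,L1,L3} = {L0}; idom=L0

DF derivation:
  join L1 pred L0: · stop@L0
  join L1 pred L4: L4→L1 stop@L0
  join L4 pred L1: · stop@L1
  join L4 pred L3: L3 stop@L1
  join L5 pred L1: L1 stop@L0
  join L5 pred L2: L2 stop@L0
  join L5 pred L3: L3→L1 stop@L0
  L0 → ∅
  L1 → {L1,L5}
  L2 → {L5}
  L3 → {L4,L5}
  L4 → {L1}
  L5 → ∅

DF(L1) = ["L1", "L5"]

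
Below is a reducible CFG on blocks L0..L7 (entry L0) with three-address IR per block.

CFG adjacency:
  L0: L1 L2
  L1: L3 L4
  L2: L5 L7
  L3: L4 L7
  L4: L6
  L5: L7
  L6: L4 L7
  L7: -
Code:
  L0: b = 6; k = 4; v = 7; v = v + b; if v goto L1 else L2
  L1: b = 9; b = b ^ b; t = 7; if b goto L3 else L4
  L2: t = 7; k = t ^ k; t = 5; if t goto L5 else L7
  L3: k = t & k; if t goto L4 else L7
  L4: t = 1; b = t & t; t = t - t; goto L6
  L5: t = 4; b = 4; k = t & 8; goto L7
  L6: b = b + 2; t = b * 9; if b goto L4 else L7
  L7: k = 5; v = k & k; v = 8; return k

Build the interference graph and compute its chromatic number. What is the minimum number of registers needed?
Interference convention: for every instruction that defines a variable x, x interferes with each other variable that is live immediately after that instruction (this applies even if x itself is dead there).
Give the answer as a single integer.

Block summaries:
  L0 def {b,k,v} use ∅
  L1 def {b,t} use ∅
  L2 def {k,t} use {k}
  L3 def {k} use {k,t}
  L4 def {b,t} use ∅
  L5 def {b,k,t} use ∅
  L6 def {b,t} use {b}
  L7 def {k,v} use ∅

Backward fixpoint:
  L0 li=∅ lo={k}
  L1 li={k} lo={k,t}
  L2 li={k} lo=∅
  L3 li={k,t} lo=∅
  L4 li=∅ lo={b}
  L5 li=∅ lo=∅
  L6 li={b} lo=∅
  L7 li=∅ lo=∅

Interference:
  b: {k,t,v}
  k: {b,t,v}
  t: {b,k}
  v: {b,k}

Colouring:
  lower bound: {b,k,t} mutually conflict ⇒ χ ≥ 3
  assign b→R0 k→R1 t→R2 v→R2 — no edge inside a register ⇒ χ ≤ 3
  χ = 3

Answer: 3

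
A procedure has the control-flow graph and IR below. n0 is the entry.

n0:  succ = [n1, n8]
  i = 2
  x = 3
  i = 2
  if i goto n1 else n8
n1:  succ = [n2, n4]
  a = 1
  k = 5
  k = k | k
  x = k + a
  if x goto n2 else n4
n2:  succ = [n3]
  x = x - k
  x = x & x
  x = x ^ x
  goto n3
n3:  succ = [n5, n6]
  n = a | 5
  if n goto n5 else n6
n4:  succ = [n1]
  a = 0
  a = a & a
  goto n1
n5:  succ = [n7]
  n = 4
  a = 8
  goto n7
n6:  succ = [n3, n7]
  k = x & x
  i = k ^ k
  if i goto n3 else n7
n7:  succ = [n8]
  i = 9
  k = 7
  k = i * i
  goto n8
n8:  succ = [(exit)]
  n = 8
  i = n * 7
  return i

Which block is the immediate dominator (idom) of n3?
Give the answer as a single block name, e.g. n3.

Answer: n2

Derivation:
idom tree: n1←n0 n2←n1 n3←n2 n4←n1 n5←n3 n6←n3 n7←n3 n8←n0
Join-block Dom:
  n1: preds {n0,n4}: {n0} ∩ {n0,n1,n4} = {n0}; idom=n0
  n3: preds {n2,n6}: {n0,n1,n2} ∩ {n0,n1,n2,n3,n6} = {n0,n1,n2}; idom=n2
  n7: preds {n5,n6}: {n0,n1,n2,n3,n5} ∩ {n0,n1,n2,n3,n6} = {n0,n1,n2,n3}; idom=n3
  n8: preds {n0,n7}: {n0} ∩ {n0,n1,n2,n3,n7} = {n0}; idom=n0

idom(n3) = n2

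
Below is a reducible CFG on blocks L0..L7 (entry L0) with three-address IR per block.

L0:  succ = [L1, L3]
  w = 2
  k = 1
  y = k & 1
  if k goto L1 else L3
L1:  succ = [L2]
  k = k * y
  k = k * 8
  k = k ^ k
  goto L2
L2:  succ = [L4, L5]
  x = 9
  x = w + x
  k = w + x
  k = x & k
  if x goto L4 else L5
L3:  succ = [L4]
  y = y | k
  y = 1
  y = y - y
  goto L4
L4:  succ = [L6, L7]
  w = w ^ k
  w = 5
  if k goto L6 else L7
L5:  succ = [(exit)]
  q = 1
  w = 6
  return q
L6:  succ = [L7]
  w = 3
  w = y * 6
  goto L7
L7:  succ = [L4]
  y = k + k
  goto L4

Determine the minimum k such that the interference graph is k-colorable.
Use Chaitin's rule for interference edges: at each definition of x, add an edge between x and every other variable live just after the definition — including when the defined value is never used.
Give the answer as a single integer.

Block summaries:
  L0: def={k,w,y} ue=∅
  L1: def={k} ue={k,y}
  L2: def={k,x} ue={w}
  L3: def={y} ue={k,y}
  L4: def={w} ue={k,w}
  L5: def={q,w} ue=∅
  L6: def={w} ue={y}
  L7: def={y} ue={k}

Live sets:
  L0: in=∅ out={k,w,y}
  L1: in={k,w,y} out={w,y}
  L2: in={w,y} out={k,w,y}
  L3: in={k,w,y} out={k,w,y}
  L4: in={k,w,y} out={k,w,y}
  L5: in=∅ out=∅
  L6: in={k,y} out={k,w}
  L7: in={k,w} out={k,w,y}

Conflict graph:
  k↔{w,x,y}
  q↔{w}
  w↔{k,q,x,y}
  x↔{k,w,y}
  y↔{k,w,x}

Chromatic number:
  lower bound: {k,w,x,y} mutually conflict ⇒ χ ≥ 4
  4-colouring: R0={w}  R1={k,q}  R2={x}  R3={y}
  χ = 4

Answer: 4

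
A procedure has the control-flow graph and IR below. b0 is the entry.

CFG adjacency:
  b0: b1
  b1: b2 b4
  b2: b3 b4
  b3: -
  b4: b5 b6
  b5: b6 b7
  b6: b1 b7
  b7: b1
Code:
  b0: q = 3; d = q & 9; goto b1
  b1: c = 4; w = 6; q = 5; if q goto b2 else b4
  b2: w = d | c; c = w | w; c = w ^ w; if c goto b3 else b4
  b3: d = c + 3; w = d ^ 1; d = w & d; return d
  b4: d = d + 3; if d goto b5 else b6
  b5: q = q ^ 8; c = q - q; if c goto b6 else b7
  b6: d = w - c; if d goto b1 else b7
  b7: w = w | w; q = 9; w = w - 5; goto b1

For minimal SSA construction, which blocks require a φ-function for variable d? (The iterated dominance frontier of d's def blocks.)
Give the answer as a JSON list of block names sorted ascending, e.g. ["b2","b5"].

idom tree: b1←b0 b2←b1 b3←b2 b4←b1 b5←b4 b6←b4 b7←b4
Join-block Dom:
  b1: preds {b0,b6,b7}: {b0} ∩ {b0,b1,b4,b6} ∩ {b0,b1,b4,b7} = {b0}; idom=b0
  b4: preds {b1,b2}: {b0,b1} ∩ {b0,b1,b2} = {b0,b1}; idom=b1
  b6: preds {b4,b5}: {b0,b1,b4} ∩ {b0,b1,b4,b5} = {b0,b1,b4}; idom=b4
  b7: preds {b5,b6}: {b0,b1,b4,b5} ∩ {b0,b1,b4,b6} = {b0,b1,b4}; idom=b4

DF derivation:
  b1←b0: walk · to b0
  b1←b6: walk b6→b4→b1 to b0
  b1←b7: walk b7→b4→b1 to b0
  b4←b1: walk · to b1
  b4←b2: walk b2 to b1
  b6←b4: walk · to b4
  b6←b5: walk b5 to b4
  b7←b5: walk b5 to b4
  b7←b6: walk b6 to b4
  b0 → ∅
  b1 → {b1}
  b2 → {b4}
  b3 → ∅
  b4 → {b1}
  b5 → {b6,b7}
  b6 → {b1,b7}
  b7 → {b1}

φ for d: defs {b0,b3,b4,b6}
  DF⁺ = {b1,b7}

Answer: ["b1", "b7"]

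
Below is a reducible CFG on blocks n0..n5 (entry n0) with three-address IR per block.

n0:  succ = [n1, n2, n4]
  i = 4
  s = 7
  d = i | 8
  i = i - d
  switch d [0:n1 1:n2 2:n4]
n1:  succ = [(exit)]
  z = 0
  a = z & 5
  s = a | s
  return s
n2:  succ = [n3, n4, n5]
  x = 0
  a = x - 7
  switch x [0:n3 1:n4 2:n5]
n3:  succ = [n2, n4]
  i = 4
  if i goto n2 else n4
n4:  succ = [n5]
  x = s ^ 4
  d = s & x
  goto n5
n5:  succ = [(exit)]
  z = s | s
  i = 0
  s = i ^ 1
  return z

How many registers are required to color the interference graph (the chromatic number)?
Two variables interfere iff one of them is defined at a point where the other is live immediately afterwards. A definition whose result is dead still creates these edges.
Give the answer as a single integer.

Answer: 3

Analysis:
Block summaries:
  n0: def={d,i,s} ue=∅
  n1: def={a,s,z} ue={s}
  n2: def={a,x} ue=∅
  n3: def={i} ue=∅
  n4: def={d,x} ue={s}
  n5: def={i,s,z} ue={s}

Liveness:
  live n0: ∅→{s}
  live n1: {s}→∅
  live n2: {s}→{s}
  live n3: {s}→{s}
  live n4: {s}→{s}
  live n5: {s}→∅

Interfere edges:
  a: {s,x}
  d: {i,s}
  i: {d,s,z}
  s: {a,d,i,x,z}
  x: {a,s}
  z: {i,s}

Registers:
  {a,s,x} pairwise interfere (3-clique) ⇒ χ ≥ 3
  assign a→R1 d→R2 i→R1 s→R0 x→R2 z→R2 — no edge inside a register ⇒ χ ≤ 3
  χ = 3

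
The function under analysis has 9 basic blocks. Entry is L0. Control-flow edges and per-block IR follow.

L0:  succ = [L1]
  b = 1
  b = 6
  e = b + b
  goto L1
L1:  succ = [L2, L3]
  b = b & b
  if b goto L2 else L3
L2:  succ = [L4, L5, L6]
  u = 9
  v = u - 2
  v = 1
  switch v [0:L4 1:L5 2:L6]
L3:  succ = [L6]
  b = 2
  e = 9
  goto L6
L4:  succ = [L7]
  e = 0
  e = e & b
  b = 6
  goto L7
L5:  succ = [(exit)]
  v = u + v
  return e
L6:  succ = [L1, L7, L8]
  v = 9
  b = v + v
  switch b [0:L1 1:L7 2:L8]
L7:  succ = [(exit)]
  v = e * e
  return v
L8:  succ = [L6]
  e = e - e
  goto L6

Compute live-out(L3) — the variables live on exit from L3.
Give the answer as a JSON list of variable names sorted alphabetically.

Block summaries:
  L0 def {b,e} use ∅
  L1 def {b} use {b}
  L2 def {u,v} use ∅
  L3 def {b,e} use ∅
  L4 def {b,e} use {b}
  L5 def {v} use {e,u,v}
  L6 def {b,v} use ∅
  L7 def {v} use {e}
  L8 def {e} use {e}

Backward fixpoint:
  L0 li=∅ lo={b,e}
  L1 li={b,e} lo={b,e}
  L2 li={b,e} lo={b,e,u,v}
  L3 li=∅ lo={e}
  L4 li={b} lo={e}
  L5 li={e,u,v} lo=∅
  L6 li={e} lo={b,e}
  L7 li={e} lo=∅
  L8 li={e} lo={e}

live-out(L3) = ["e"]

Answer: ["e"]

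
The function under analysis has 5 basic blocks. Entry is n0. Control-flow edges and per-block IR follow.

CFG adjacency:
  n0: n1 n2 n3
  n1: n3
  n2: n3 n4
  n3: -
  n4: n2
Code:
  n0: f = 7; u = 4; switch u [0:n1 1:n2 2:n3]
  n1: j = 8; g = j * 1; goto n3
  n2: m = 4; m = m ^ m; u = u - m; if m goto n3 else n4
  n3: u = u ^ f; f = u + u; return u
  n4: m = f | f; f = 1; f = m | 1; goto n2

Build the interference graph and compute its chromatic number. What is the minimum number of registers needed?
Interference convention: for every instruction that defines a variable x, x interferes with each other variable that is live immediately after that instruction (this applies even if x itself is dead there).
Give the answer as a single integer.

Answer: 3

Working:
Per-block:
  n0 def {f,u} use ∅
  n1 def {g,j} use ∅
  n2 def {m,u} use {u}
  n3 def {f,u} use {f,u}
  n4 def {f,m} use {f}

Live sets:
  n0: in=∅ out={f,u}
  n1: in={f,u} out={f,u}
  n2: in={f,u} out={f,u}
  n3: in={f,u} out=∅
  n4: in={f,u} out={f,u}

Interference:
  f↔{g,j,m,u}
  g↔{f,u}
  j↔{f,u}
  m↔{f,u}
  u↔{f,g,j,m}

Chromatic number:
  {f,g,u} pairwise interfere (3-clique) ⇒ χ ≥ 3
  assign f→R0 g→R2 j→R2 m→R2 u→R1 — no edge inside a register ⇒ χ ≤ 3
  χ = 3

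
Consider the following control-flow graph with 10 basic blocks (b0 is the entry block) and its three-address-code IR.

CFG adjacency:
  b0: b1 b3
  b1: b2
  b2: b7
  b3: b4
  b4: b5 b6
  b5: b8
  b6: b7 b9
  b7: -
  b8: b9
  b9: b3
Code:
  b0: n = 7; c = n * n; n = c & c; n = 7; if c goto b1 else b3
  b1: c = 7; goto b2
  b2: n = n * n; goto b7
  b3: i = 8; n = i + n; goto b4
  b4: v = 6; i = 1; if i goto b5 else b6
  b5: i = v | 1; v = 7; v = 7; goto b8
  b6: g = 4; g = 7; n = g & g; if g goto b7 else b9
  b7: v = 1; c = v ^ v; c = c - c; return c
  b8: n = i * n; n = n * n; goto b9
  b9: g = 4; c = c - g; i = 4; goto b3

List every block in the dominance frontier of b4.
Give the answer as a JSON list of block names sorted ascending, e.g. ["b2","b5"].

idom tree: b1←b0 b2←b1 b3←b0 b4←b3 b5←b4 b6←b4 b7←b0 b8←b5 b9←b4
Dom at joins:
  b3: preds {b0,b9}: {b0} ∩ {b0,b3,b4,b9} = {b0}; idom=b0
  b7: preds {b2,b6}: {b0,b1,b2} ∩ {b0,b3,b4,b6} = {b0}; idom=b0
  b9: preds {b6,b8}: {b0,b3,b4,b6} ∩ {b0,b3,b4,b5,b8} = {b0,b3,b4}; idom=b4

DF walk-up:
  join b3 pred b0: · stop@b0
  join b3 pred b9: b9→b4→b3 stop@b0
  join b7 pred b2: b2→b1 stop@b0
  join b7 pred b6: b6→b4→b3 stop@b0
  join b9 pred b6: b6 stop@b4
  join b9 pred b8: b8→b5 stop@b4
  b0 → ∅
  b1 → {b7}
  b2 → {b7}
  b3 → {b3,b7}
  b4 → {b3,b7}
  b5 → {b9}
  b6 → {b7,b9}
  b7 → ∅
  b8 → {b9}
  b9 → {b3}

DF(b4) = ["b3", "b7"]

Answer: ["b3", "b7"]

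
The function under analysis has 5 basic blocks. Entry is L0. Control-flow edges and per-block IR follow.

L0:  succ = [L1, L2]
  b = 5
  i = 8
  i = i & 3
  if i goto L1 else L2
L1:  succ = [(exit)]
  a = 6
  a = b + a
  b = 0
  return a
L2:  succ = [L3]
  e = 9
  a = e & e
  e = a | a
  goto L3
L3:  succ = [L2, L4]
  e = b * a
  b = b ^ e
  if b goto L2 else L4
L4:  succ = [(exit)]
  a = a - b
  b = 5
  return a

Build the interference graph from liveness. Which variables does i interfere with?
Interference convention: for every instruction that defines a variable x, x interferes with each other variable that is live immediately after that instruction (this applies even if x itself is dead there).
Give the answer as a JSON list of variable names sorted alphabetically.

Answer: ["b"]

Derivation:
Block summaries:
  L0 def {b,i} use ∅
  L1 def {a,b} use {b}
  L2 def {a,e} use ∅
  L3 def {b,e} use {a,b}
  L4 def {a,b} use {a,b}

Liveness:
  live L0: ∅→{b}
  live L1: {b}→∅
  live L2: {b}→{a,b}
  live L3: {a,b}→{a,b}
  live L4: {a,b}→∅

Interference:
  a: {b,e}
  b: {a,e,i}
  e: {a,b}
  i: {b}

N(i) = ["b"]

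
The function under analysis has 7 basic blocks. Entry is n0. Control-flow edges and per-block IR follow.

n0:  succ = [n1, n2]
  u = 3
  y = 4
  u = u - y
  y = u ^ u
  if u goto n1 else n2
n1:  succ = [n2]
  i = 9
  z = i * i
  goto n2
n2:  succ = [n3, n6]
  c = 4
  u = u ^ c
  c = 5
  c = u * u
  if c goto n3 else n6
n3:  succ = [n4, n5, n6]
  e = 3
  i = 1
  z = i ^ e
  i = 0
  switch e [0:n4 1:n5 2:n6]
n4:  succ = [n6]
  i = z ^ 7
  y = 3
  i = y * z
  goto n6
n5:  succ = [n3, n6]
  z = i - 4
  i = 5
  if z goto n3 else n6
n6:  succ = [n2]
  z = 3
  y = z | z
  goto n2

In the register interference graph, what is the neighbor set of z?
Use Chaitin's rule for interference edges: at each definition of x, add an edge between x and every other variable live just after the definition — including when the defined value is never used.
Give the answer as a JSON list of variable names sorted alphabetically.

Answer: ["e", "i", "u", "y"]

Working:
Block summaries:
  n0 def {u,y} use ∅
  n1 def {i,z} use ∅
  n2 def {c,u} use {u}
  n3 def {e,i,z} use ∅
  n4 def {i,y} use {z}
  n5 def {i,z} use {i}
  n6 def {y,z} use ∅

Backward fixpoint:
  live n0: ∅→{u}
  live n1: {u}→{u}
  live n2: {u}→{u}
  live n3: {u}→{i,u,z}
  live n4: {u,z}→{u}
  live n5: {i,u}→{u}
  live n6: {u}→{u}

Interfere edges:
  c↔{u}
  e↔{i,u,z}
  i↔{e,u,z}
  u↔{c,e,i,y,z}
  y↔{u,z}
  z↔{e,i,u,y}

N(z) = ["e", "i", "u", "y"]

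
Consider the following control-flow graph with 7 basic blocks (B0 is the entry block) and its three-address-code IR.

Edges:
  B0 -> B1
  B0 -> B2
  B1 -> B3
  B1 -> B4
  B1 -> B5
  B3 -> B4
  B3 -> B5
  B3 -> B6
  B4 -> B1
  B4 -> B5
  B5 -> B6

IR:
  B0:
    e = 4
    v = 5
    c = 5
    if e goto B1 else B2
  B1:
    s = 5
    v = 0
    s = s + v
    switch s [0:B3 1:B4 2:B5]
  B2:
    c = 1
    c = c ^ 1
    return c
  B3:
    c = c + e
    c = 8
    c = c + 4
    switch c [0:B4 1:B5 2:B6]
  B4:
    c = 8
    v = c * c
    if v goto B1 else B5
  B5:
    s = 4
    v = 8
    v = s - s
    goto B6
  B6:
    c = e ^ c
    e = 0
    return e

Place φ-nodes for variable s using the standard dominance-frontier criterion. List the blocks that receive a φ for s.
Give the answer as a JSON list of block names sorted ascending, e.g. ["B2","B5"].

Answer: ["B1", "B6"]

Analysis:
idom tree: B1←B0 B2←B0 B3←B1 B4←B1 B5←B1 B6←B1
Join-block Dom:
  B1: preds {B0,B4}: {B0} ∩ {B0,B1,B4} = {B0}; idom=B0
  B4: preds {B1,B3}: {B0,B1} ∩ {B0,B1,B3} = {B0,B1}; idom=B1
  B5: preds {B1,B3,B4}: {B0,B1} ∩ {B0,B1,B3} ∩ {B0,B1,B4} = {B0,B1}; idom=B1
  B6: preds {B3,B5}: {B0,B1,B3} ∩ {B0,B1,B5} = {B0,B1}; idom=B1

Frontier:
  B1←B0: walk · to B0
  B1←B4: walk B4→B1 to B0
  B4←B1: walk · to B1
  B4←B3: walk B3 to B1
  B5←B1: walk · to B1
  B5←B3: walk B3 to B1
  B5←B4: walk B4 to B1
  B6←B3: walk B3 to B1
  B6←B5: walk B5 to B1
  DF(B0)=∅
  DF(B1)={B1}
  DF(B2)=∅
  DF(B3)={B4,B5,B6}
  DF(B4)={B1,B5}
  DF(B5)={B6}
  DF(B6)=∅

φ for s: defs {B1,B5}
  DF⁺ = {B1,B6}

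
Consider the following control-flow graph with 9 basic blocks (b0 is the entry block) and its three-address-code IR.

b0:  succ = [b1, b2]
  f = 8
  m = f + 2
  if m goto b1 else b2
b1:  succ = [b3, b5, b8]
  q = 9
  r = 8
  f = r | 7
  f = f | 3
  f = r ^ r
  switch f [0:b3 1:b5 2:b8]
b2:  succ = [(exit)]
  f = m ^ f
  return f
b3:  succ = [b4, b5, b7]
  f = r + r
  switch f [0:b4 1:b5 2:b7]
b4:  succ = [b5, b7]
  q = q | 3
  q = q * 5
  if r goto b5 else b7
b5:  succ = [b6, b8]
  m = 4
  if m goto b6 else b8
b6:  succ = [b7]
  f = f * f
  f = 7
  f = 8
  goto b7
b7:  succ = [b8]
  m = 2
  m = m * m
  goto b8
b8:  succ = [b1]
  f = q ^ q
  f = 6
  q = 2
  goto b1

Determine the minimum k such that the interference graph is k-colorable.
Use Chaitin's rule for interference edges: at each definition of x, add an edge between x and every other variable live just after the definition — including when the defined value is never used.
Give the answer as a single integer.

Per-block:
  b0: def={f,m} ue=∅
  b1: def={f,q,r} ue=∅
  b2: def={f} ue={f,m}
  b3: def={f} ue={r}
  b4: def={q} ue={q,r}
  b5: def={m} ue=∅
  b6: def={f} ue={f}
  b7: def={m} ue=∅
  b8: def={f,q} ue={q}

Liveness:
  live b0: ∅→{f,m}
  live b1: ∅→{f,q,r}
  live b2: {f,m}→∅
  live b3: {q,r}→{f,q,r}
  live b4: {f,q,r}→{f,q}
  live b5: {f,q}→{f,q}
  live b6: {f,q}→{q}
  live b7: {q}→{q}
  live b8: {q}→∅

Interfere edges:
  f — {m,q,r}
  m — {f,q}
  q — {f,m,r}
  r — {f,q}

Colouring:
  clique {f,m,q} ⇒ need ≥ 3
  assign f→c0 m→c2 q→c1 r→c2 — no edge inside a register ⇒ χ ≤ 3
  χ = 3

Answer: 3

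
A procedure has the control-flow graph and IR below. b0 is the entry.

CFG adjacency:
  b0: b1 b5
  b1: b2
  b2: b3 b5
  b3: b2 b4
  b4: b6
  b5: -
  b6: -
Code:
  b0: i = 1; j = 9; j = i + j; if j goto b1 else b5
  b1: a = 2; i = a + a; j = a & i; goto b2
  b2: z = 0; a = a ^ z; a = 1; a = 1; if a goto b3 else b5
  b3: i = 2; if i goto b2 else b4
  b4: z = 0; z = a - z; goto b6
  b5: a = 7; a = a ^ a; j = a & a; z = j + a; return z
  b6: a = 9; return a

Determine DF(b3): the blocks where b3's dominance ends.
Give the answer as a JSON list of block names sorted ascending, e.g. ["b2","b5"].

Answer: ["b2"]

Analysis:
idom tree: b1←b0 b2←b1 b3←b2 b4←b3 b5←b0 b6←b4
Join-block Dom:
  b2: preds {b1,b3}: {b0,b1} ∩ {b0,b1,b2,b3} = {b0,b1}; idom=b1
  b5: preds {b0,b2}: {b0} ∩ {b0,b1,b2} = {b0}; idom=b0

DF derivation:
  b2←b1: walk · to b1
  b2←b3: walk b3→b2 to b1
  b5←b0: walk · to b0
  b5←b2: walk b2→b1 to b0
  b0 → ∅
  b1 → {b5}
  b2 → {b2,b5}
  b3 → {b2}
  b4 → ∅
  b5 → ∅
  b6 → ∅

DF(b3) = ["b2"]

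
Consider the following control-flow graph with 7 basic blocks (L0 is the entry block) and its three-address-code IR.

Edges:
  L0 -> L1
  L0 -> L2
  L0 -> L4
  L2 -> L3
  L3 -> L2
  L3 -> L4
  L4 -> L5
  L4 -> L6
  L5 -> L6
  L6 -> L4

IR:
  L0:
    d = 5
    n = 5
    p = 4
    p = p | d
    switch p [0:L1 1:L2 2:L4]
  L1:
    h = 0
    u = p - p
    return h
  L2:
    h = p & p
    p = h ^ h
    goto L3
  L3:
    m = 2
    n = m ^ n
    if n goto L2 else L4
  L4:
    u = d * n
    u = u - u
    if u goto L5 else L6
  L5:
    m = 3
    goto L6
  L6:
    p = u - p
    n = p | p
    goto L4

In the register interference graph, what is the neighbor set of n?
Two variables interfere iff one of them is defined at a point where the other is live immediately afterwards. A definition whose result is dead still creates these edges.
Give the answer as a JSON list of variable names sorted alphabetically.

Answer: ["d", "h", "m", "p"]

Working:
Block summaries:
  L0: def={d,n,p} ue=∅
  L1: def={h,u} ue={p}
  L2: def={h,p} ue={p}
  L3: def={m,n} ue={n}
  L4: def={u} ue={d,n}
  L5: def={m} ue=∅
  L6: def={n,p} ue={p,u}

Backward fixpoint:
  L0: in=∅ out={d,n,p}
  L1: in={p} out=∅
  L2: in={d,n,p} out={d,n,p}
  L3: in={d,n,p} out={d,n,p}
  L4: in={d,n,p} out={d,p,u}
  L5: in={d,p,u} out={d,p,u}
  L6: in={d,p,u} out={d,n,p}

Conflict graph:
  d: {h,m,n,p,u}
  h: {d,n,p,u}
  m: {d,n,p,u}
  n: {d,h,m,p}
  p: {d,h,m,n,u}
  u: {d,h,m,p}

N(n) = ["d", "h", "m", "p"]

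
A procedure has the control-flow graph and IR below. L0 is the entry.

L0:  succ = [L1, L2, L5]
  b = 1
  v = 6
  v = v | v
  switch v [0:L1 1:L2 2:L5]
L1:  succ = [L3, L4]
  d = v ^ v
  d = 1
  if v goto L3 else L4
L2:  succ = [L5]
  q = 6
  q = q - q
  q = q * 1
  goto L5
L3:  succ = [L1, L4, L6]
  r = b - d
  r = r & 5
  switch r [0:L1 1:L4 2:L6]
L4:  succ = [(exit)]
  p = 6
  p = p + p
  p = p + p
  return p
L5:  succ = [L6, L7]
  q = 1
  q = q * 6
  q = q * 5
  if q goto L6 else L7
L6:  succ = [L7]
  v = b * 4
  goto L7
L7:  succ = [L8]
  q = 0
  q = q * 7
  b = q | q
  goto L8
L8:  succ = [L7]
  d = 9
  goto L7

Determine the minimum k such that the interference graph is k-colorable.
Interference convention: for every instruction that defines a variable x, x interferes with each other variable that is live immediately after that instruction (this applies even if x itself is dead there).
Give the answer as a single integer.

Block summaries:
  L0: {b,v} / ∅
  L1: {d} / {v}
  L2: {q} / ∅
  L3: {r} / {b,d}
  L4: {p} / ∅
  L5: {q} / ∅
  L6: {v} / {b}
  L7: {b,q} / ∅
  L8: {d} / ∅

Liveness:
  live L0: ∅→{b,v}
  live L1: {b,v}→{b,d,v}
  live L2: {b}→{b}
  live L3: {b,d,v}→{b,v}
  live L4: ∅→∅
  live L5: {b}→{b}
  live L6: {b}→∅
  live L7: ∅→∅
  live L8: ∅→∅

Conflict graph:
  b: {d,q,r,v}
  d: {b,v}
  p: ∅
  q: {b}
  r: {b,v}
  v: {b,d,r}

Chromatic number:
  lower bound: {b,d,v} mutually conflict ⇒ χ ≥ 3
  assign b→R0 d→R2 p→R0 q→R1 r→R2 v→R1 — no edge inside a register ⇒ χ ≤ 3
  χ = 3

Answer: 3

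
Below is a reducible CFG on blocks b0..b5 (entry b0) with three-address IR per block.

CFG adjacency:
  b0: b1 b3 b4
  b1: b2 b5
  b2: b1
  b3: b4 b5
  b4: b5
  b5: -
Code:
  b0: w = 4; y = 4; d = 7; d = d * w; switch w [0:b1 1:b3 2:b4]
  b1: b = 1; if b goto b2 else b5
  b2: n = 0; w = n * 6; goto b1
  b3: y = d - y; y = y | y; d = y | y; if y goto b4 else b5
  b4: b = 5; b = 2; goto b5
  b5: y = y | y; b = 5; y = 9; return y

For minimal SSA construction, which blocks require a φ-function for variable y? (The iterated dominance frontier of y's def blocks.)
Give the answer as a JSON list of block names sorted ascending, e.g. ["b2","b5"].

Answer: ["b4", "b5"]

Derivation:
idom tree: b1←b0 b2←b1 b3←b0 b4←b0 b5←b0
Dom∩ at merges:
  b1: preds {b0,b2}: {b0} ∩ {b0,b1,b2} = {b0}; idom=b0
  b4: preds {b0,b3}: {b0} ∩ {b0,b3} = {b0}; idom=b0
  b5: preds {b1,b3,b4}: {b0,b1} ∩ {b0,b3} ∩ {b0,b4} = {b0}; idom=b0

DF derivation:
  join b1 pred b0: · stop@b0
  join b1 pred b2: b2→b1 stop@b0
  join b4 pred b0: · stop@b0
  join b4 pred b3: b3 stop@b0
  join b5 pred b1: b1 stop@b0
  join b5 pred b3: b3 stop@b0
  join b5 pred b4: b4 stop@b0
  DF(b0)=∅
  DF(b1)={b1,b5}
  DF(b2)={b1}
  DF(b3)={b4,b5}
  DF(b4)={b5}
  DF(b5)=∅

φ for y: defs {b0,b3,b5}
  DF⁺ = {b4,b5}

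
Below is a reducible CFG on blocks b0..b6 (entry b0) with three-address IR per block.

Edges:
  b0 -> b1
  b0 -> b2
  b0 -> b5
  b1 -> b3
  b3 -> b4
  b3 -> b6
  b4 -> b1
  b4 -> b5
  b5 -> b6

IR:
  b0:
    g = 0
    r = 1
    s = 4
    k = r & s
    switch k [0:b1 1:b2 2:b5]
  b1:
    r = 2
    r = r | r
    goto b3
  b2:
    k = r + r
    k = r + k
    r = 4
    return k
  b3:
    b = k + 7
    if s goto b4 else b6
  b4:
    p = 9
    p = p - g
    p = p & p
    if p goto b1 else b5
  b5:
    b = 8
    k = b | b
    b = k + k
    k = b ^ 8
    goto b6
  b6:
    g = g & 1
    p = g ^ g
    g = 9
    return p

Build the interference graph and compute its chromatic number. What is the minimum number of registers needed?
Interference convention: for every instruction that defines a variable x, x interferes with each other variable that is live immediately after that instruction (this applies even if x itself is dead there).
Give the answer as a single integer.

Answer: 4

Analysis:
def/use:
  b0: {g,k,r,s} / ∅
  b1: {r} / ∅
  b2: {k,r} / {r}
  b3: {b} / {k,s}
  b4: {p} / {g}
  b5: {b,k} / ∅
  b6: {g,p} / {g}

Backward fixpoint:
  live b0: ∅→{g,k,r,s}
  live b1: {g,k,s}→{g,k,s}
  live b2: {r}→∅
  live b3: {g,k,s}→{g,k,s}
  live b4: {g,k,s}→{g,k,s}
  live b5: {g}→{g}
  live b6: {g}→∅

Interfere edges:
  b — {g,k,s}
  g — {b,k,p,r,s}
  k — {b,g,p,r,s}
  p — {g,k,s}
  r — {g,k,s}
  s — {b,g,k,p,r}

Chromatic number:
  clique {b,g,k,s} ⇒ need ≥ 4
  4-colouring: c0={g}  c1={k}  c2={s}  c3={b,p,r}
  χ = 4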